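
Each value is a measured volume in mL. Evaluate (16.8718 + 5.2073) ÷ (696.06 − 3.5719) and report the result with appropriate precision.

0.031884

16.8718 + 5.2073 = 22.0791, limited to 4 d.p. → 6 s.f.; 696.06 − 3.5719 = 692.4881, limited to 2 d.p. → 5 s.f.
Carrying full precision, 22.0791 ÷ 692.4881 = 0.0318837247889…; keep min(6, 5) = 5 s.f.
Rounded to 5 significant figures: 0.031884.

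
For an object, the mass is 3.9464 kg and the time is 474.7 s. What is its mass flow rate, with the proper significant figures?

mass flow rate = 3.9464 kg ÷ 474.7 s = 0.00831346113335… kg/s.
3.9464 has 5 significant figures; 474.7 has 4.
Division/multiplication keeps the fewest: 4 significant figures.
Rounded: 0.008313 kg/s.

0.008313 kg/s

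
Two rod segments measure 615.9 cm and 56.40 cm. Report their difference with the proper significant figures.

559.5 cm

615.9 cm − 56.40 cm = 559.50 cm.
Addition/subtraction keeps the fewest decimal places: 615.9 → 1 decimal place, 56.40 → 2 decimal places; limit is 1.
Rounded to 1 decimal place: 559.5 cm.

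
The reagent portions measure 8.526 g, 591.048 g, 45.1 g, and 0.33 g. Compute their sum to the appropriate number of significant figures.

8.526 g + 591.048 g + 45.1 g + 0.33 g = 645.004 g.
Addition/subtraction keeps the fewest decimal places: 8.526 → 3 decimal places, 591.048 → 3 decimal places, 45.1 → 1 decimal place, 0.33 → 2 decimal places; limit is 1.
Rounded to 1 decimal place: 645.0 g.

645.0 g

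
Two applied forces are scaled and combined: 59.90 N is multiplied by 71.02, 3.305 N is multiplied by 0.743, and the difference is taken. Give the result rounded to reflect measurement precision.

59.90 × 71.02 = 4254.098 → 4254 N (4 s.f., last digit at the 10^0 place).
3.305 × 0.743 = 2.455615 → 2.46 N (3 s.f., last digit at the 10^-2 place).
Difference: 4251.642385 N; keep the coarser place, 10^0.
Result: 4252 N.

4252 N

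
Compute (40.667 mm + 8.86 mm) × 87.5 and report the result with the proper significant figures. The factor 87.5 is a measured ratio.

4.33 × 10³ mm

40.667 mm + 8.86 mm = 49.527 mm; the sum is limited to 2 decimal places (4 s.f.).
Carrying full precision, 49.527 × 87.5 = 4333.6125 mm; 87.5 has 3 s.f., so the result keeps min(4, 3) = 3 s.f.
Rounded to 3 significant figures: 4.33 × 10³ mm.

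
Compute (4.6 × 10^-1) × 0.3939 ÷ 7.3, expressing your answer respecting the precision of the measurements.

0.025

(4.6 × 10^-1) × 0.3939 ÷ 7.3 = 0.0248210958904…
Multiplication/division keeps the fewest significant figures: 4.6 × 10^-1 → 2 s.f., 0.3939 → 4 s.f., 7.3 → 2 s.f.; limit is 2.
Rounded to 2 significant figures: 0.025.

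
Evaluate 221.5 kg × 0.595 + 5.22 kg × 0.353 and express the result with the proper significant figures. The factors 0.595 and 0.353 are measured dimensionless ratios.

221.5 × 0.595 = 131.7925 → 132 kg (3 s.f., last digit at the 10^0 place).
5.22 × 0.353 = 1.84266 → 1.84 kg (3 s.f., last digit at the 10^-2 place).
Sum: 133.63516 kg; keep the coarser place, 10^0.
Result: 134 kg.

134 kg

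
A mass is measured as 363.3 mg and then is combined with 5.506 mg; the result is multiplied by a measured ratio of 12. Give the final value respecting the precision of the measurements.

4.4 × 10³ mg

363.3 mg + 5.506 mg = 368.806 mg; the sum is limited to 1 decimal place (4 s.f.).
Carrying full precision, 368.806 × 12 = 4425.672 mg; 12 has 2 s.f., so the result keeps min(4, 2) = 2 s.f.
Rounded to 2 significant figures: 4.4 × 10³ mg.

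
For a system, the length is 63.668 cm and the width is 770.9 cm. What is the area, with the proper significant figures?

4.908 × 10⁴ cm²

area = 63.668 cm × 770.9 cm = 49081.6612 cm².
63.668 has 5 significant figures; 770.9 has 4.
Division/multiplication keeps the fewest: 4 significant figures.
Rounded: 4.908 × 10⁴ cm².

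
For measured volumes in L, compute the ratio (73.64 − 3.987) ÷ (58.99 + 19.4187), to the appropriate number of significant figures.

0.8883

73.64 − 3.987 = 69.653, limited to 2 d.p. → 4 s.f.; 58.99 + 19.4187 = 78.4087, limited to 2 d.p. → 4 s.f.
Carrying full precision, 69.653 ÷ 78.4087 = 0.88833254473…; keep min(4, 4) = 4 s.f.
Rounded to 4 significant figures: 0.8883.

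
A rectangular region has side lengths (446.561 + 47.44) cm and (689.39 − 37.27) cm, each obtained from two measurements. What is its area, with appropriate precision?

3.2215 × 10^5 cm²

446.561 + 47.44 = 494.001, limited to 2 d.p. → 5 s.f.; 689.39 − 37.27 = 652.12, limited to 2 d.p. → 5 s.f.
Carrying full precision, 494.001 × 652.12 = 322147.93212; keep min(5, 5) = 5 s.f.
Rounded to 5 significant figures: 3.2215 × 10^5 cm².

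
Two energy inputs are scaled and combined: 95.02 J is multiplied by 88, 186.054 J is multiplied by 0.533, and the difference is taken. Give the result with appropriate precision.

8.3 × 10³ J

95.02 × 88 = 8361.76 → 8.4 × 10³ J (2 s.f., last digit at the 10^2 place).
186.054 × 0.533 = 99.166782 → 99.2 J (3 s.f., last digit at the 10^-1 place).
Difference: 8262.593218 J; keep the coarser place, 10^2.
Result: 8.3 × 10³ J.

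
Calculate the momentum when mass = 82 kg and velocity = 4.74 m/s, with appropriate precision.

3.9 × 10^2 kg·m/s

momentum = 82 kg × 4.74 m/s = 388.68 kg·m/s.
82 has 2 significant figures; 4.74 has 3.
Division/multiplication keeps the fewest: 2 significant figures.
Rounded: 3.9 × 10^2 kg·m/s.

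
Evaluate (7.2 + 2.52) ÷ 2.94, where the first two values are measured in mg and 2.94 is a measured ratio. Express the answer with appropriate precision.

3.3 mg

7.2 mg + 2.52 mg = 9.72 mg; the sum is limited to 1 decimal place (2 s.f.).
Carrying full precision, 9.72 ÷ 2.94 = 3.30612244898… mg; 2.94 has 3 s.f., so the result keeps min(2, 3) = 2 s.f.
Rounded to 2 significant figures: 3.3 mg.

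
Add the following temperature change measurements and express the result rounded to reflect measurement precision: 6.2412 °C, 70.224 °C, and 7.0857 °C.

83.551 °C

6.2412 °C + 70.224 °C + 7.0857 °C = 83.5509 °C.
Addition/subtraction keeps the fewest decimal places: 6.2412 → 4 decimal places, 70.224 → 3 decimal places, 7.0857 → 4 decimal places; limit is 3.
Rounded to 3 decimal places: 83.551 °C.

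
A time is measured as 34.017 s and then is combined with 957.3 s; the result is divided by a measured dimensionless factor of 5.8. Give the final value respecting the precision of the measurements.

34.017 s + 957.3 s = 991.317 s; the sum is limited to 1 decimal place (4 s.f.).
Carrying full precision, 991.317 ÷ 5.8 = 170.916724138… s; 5.8 has 2 s.f., so the result keeps min(4, 2) = 2 s.f.
Rounded to 2 significant figures: 1.7 × 10² s.

1.7 × 10² s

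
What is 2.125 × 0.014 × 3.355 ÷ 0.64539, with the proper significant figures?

2.125 × 0.014 × 3.355 ÷ 0.64539 = 0.154652613149…
Multiplication/division keeps the fewest significant figures: 2.125 → 4 s.f., 0.014 → 2 s.f., 3.355 → 4 s.f., 0.64539 → 5 s.f.; limit is 2.
Rounded to 2 significant figures: 1.5 × 10^-1.

1.5 × 10^-1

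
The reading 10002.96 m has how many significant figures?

7

10002.96: zeros between nonzero digits are significant.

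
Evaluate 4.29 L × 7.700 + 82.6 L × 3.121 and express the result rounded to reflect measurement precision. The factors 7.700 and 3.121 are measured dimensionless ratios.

291 L

4.29 × 7.700 = 33.033 → 33.0 L (3 s.f., last digit at the 10^-1 place).
82.6 × 3.121 = 257.7946 → 258 L (3 s.f., last digit at the 10^0 place).
Sum: 290.8276 L; keep the coarser place, 10^0.
Result: 291 L.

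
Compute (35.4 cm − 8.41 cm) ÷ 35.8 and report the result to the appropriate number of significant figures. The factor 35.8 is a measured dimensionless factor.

0.754 cm

35.4 cm − 8.41 cm = 26.99 cm; the difference is limited to 1 decimal place (3 s.f.).
Carrying full precision, 26.99 ÷ 35.8 = 0.753910614525… cm; 35.8 has 3 s.f., so the result keeps min(3, 3) = 3 s.f.
Rounded to 3 significant figures: 0.754 cm.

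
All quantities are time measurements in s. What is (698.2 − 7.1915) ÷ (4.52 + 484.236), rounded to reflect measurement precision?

698.2 − 7.1915 = 691.0085, limited to 1 d.p. → 4 s.f.; 4.52 + 484.236 = 488.756, limited to 2 d.p. → 5 s.f.
Carrying full precision, 691.0085 ÷ 488.756 = 1.41381077675…; keep min(4, 5) = 4 s.f.
Rounded to 4 significant figures: 1.414.

1.414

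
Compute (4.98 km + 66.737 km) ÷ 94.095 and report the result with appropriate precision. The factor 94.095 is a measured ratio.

4.98 km + 66.737 km = 71.717 km; the sum is limited to 2 decimal places (4 s.f.).
Carrying full precision, 71.717 ÷ 94.095 = 0.762176523726… km; 94.095 has 5 s.f., so the result keeps min(4, 5) = 4 s.f.
Rounded to 4 significant figures: 0.7622 km.

0.7622 km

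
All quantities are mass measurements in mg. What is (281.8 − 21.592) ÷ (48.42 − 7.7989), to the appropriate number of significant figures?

6.406

281.8 − 21.592 = 260.208, limited to 1 d.p. → 4 s.f.; 48.42 − 7.7989 = 40.6211, limited to 2 d.p. → 4 s.f.
Carrying full precision, 260.208 ÷ 40.6211 = 6.40573495056…; keep min(4, 4) = 4 s.f.
Rounded to 4 significant figures: 6.406.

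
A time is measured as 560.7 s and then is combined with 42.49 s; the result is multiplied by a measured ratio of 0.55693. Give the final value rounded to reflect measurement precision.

560.7 s + 42.49 s = 603.19 s; the sum is limited to 1 decimal place (4 s.f.).
Carrying full precision, 603.19 × 0.55693 = 335.9346067 s; 0.55693 has 5 s.f., so the result keeps min(4, 5) = 4 s.f.
Rounded to 4 significant figures: 335.9 s.

335.9 s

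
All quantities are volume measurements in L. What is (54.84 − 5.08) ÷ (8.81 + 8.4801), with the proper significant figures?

54.84 − 5.08 = 49.76, limited to 2 d.p. → 4 s.f.; 8.81 + 8.4801 = 17.2901, limited to 2 d.p. → 4 s.f.
Carrying full precision, 49.76 ÷ 17.2901 = 2.87794749597…; keep min(4, 4) = 4 s.f.
Rounded to 4 significant figures: 2.878.

2.878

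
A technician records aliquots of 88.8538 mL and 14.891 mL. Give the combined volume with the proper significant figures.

103.745 mL

88.8538 mL + 14.891 mL = 103.7448 mL.
Addition/subtraction keeps the fewest decimal places: 88.8538 → 4 decimal places, 14.891 → 3 decimal places; limit is 3.
Rounded to 3 decimal places: 103.745 mL.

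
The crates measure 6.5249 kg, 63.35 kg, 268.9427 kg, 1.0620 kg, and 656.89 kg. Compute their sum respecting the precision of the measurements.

996.77 kg

6.5249 kg + 63.35 kg + 268.9427 kg + 1.0620 kg + 656.89 kg = 996.7696 kg.
Addition/subtraction keeps the fewest decimal places: 6.5249 → 4 decimal places, 63.35 → 2 decimal places, 268.9427 → 4 decimal places, 1.0620 → 4 decimal places, 656.89 → 2 decimal places; limit is 2.
Rounded to 2 decimal places: 996.77 kg.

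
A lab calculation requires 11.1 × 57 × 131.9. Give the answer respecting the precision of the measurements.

8.3 × 10^4

11.1 × 57 × 131.9 = 83453.13
Multiplication/division keeps the fewest significant figures: 11.1 → 3 s.f., 57 → 2 s.f., 131.9 → 4 s.f.; limit is 2.
Rounded to 2 significant figures: 8.3 × 10^4.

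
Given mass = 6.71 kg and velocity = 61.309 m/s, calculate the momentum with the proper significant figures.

momentum = 6.71 kg × 61.309 m/s = 411.38339 kg·m/s.
6.71 has 3 significant figures; 61.309 has 5.
Division/multiplication keeps the fewest: 3 significant figures.
Rounded: 4.11 × 10² kg·m/s.

4.11 × 10² kg·m/s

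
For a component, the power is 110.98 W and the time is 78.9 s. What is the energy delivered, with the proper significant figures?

energy delivered = 110.98 W × 78.9 s = 8756.322 J.
110.98 has 5 significant figures; 78.9 has 3.
Division/multiplication keeps the fewest: 3 significant figures.
Rounded: 8.76 × 10^3 J.

8.76 × 10^3 J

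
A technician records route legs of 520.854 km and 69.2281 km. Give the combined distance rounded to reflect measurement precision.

520.854 km + 69.2281 km = 590.0821 km.
Addition/subtraction keeps the fewest decimal places: 520.854 → 3 decimal places, 69.2281 → 4 decimal places; limit is 3.
Rounded to 3 decimal places: 590.082 km.

590.082 km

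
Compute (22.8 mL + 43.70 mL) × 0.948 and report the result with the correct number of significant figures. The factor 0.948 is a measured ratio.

63.0 mL

22.8 mL + 43.70 mL = 66.50 mL; the sum is limited to 1 decimal place (3 s.f.).
Carrying full precision, 66.50 × 0.948 = 63.042 mL; 0.948 has 3 s.f., so the result keeps min(3, 3) = 3 s.f.
Rounded to 3 significant figures: 63.0 mL.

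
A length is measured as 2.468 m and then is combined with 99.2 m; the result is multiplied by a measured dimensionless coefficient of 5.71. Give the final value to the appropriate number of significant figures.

2.468 m + 99.2 m = 101.668 m; the sum is limited to 1 decimal place (4 s.f.).
Carrying full precision, 101.668 × 5.71 = 580.52428 m; 5.71 has 3 s.f., so the result keeps min(4, 3) = 3 s.f.
Rounded to 3 significant figures: 5.81 × 10² m.

5.81 × 10² m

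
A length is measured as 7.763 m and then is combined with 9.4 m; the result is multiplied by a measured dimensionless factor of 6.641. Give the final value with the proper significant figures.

7.763 m + 9.4 m = 17.163 m; the sum is limited to 1 decimal place (3 s.f.).
Carrying full precision, 17.163 × 6.641 = 113.979483 m; 6.641 has 4 s.f., so the result keeps min(3, 4) = 3 s.f.
Rounded to 3 significant figures: 114 m.

114 m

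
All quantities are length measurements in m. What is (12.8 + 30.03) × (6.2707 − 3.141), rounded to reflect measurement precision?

134 m²

12.8 + 30.03 = 42.83, limited to 1 d.p. → 3 s.f.; 6.2707 − 3.141 = 3.1297, limited to 3 d.p. → 4 s.f.
Carrying full precision, 42.83 × 3.1297 = 134.045051; keep min(3, 4) = 3 s.f.
Rounded to 3 significant figures: 134 m².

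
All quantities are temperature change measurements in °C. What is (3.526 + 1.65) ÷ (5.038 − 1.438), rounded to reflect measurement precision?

1.44

3.526 + 1.65 = 5.176, limited to 2 d.p. → 3 s.f.; 5.038 − 1.438 = 3.600, limited to 3 d.p. → 4 s.f.
Carrying full precision, 5.176 ÷ 3.600 = 1.43777777778…; keep min(3, 4) = 3 s.f.
Rounded to 3 significant figures: 1.44.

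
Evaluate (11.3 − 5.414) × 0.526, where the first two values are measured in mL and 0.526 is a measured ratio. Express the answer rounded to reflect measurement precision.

11.3 mL − 5.414 mL = 5.886 mL; the difference is limited to 1 decimal place (2 s.f.).
Carrying full precision, 5.886 × 0.526 = 3.096036 mL; 0.526 has 3 s.f., so the result keeps min(2, 3) = 2 s.f.
Rounded to 2 significant figures: 3.1 mL.

3.1 mL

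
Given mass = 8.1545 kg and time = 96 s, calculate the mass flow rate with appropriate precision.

0.085 kg/s

mass flow rate = 8.1545 kg ÷ 96 s = 0.0849427083333… kg/s.
8.1545 has 5 significant figures; 96 has 2.
Division/multiplication keeps the fewest: 2 significant figures.
Rounded: 0.085 kg/s.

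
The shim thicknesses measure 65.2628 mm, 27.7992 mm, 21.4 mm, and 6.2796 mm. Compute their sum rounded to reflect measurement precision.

120.7 mm

65.2628 mm + 27.7992 mm + 21.4 mm + 6.2796 mm = 120.7416 mm.
Addition/subtraction keeps the fewest decimal places: 65.2628 → 4 decimal places, 27.7992 → 4 decimal places, 21.4 → 1 decimal place, 6.2796 → 4 decimal places; limit is 1.
Rounded to 1 decimal place: 120.7 mm.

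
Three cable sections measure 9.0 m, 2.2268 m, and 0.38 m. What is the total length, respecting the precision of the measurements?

11.6 m

9.0 m + 2.2268 m + 0.38 m = 11.6068 m.
Addition/subtraction keeps the fewest decimal places: 9.0 → 1 decimal place, 2.2268 → 4 decimal places, 0.38 → 2 decimal places; limit is 1.
Rounded to 1 decimal place: 11.6 m.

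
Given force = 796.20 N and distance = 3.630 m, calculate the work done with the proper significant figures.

2.890 × 10^3 J

work done = 796.20 N × 3.630 m = 2890.206 J.
796.20 has 5 significant figures; 3.630 has 4.
Division/multiplication keeps the fewest: 4 significant figures.
Rounded: 2.890 × 10^3 J.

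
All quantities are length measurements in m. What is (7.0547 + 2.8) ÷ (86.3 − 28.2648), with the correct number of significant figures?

7.0547 + 2.8 = 9.8547, limited to 1 d.p. → 2 s.f.; 86.3 − 28.2648 = 58.0352, limited to 1 d.p. → 3 s.f.
Carrying full precision, 9.8547 ÷ 58.0352 = 0.169805566277…; keep min(2, 3) = 2 s.f.
Rounded to 2 significant figures: 0.17.

0.17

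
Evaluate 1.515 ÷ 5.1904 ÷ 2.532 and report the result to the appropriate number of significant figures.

1.515 ÷ 5.1904 ÷ 2.532 = 0.115278443324…
Multiplication/division keeps the fewest significant figures: 1.515 → 4 s.f., 5.1904 → 5 s.f., 2.532 → 4 s.f.; limit is 4.
Rounded to 4 significant figures: 0.1153.

0.1153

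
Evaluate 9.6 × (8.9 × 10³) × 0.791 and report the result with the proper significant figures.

9.6 × (8.9 × 10³) × 0.791 = 67583.04
Multiplication/division keeps the fewest significant figures: 9.6 → 2 s.f., 8.9 × 10³ → 2 s.f., 0.791 → 3 s.f.; limit is 2.
Rounded to 2 significant figures: 6.8 × 10⁴.

6.8 × 10⁴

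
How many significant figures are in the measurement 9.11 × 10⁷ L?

3

9.11 × 10⁷: in scientific notation every digit of the coefficient is significant.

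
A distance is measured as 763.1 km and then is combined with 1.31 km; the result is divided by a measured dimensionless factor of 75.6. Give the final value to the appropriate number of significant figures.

763.1 km + 1.31 km = 764.41 km; the sum is limited to 1 decimal place (4 s.f.).
Carrying full precision, 764.41 ÷ 75.6 = 10.1112433862… km; 75.6 has 3 s.f., so the result keeps min(4, 3) = 3 s.f.
Rounded to 3 significant figures: 10.1 km.

10.1 km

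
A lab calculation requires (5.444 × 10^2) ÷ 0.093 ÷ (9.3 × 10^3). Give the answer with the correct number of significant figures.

0.63

(5.444 × 10^2) ÷ 0.093 ÷ (9.3 × 10^3) = 0.629436929125…
Multiplication/division keeps the fewest significant figures: 5.444 × 10^2 → 4 s.f., 0.093 → 2 s.f., 9.3 × 10^3 → 2 s.f.; limit is 2.
Rounded to 2 significant figures: 0.63.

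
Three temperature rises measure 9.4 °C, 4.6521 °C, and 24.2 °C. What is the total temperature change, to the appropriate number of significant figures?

38.3 °C

9.4 °C + 4.6521 °C + 24.2 °C = 38.2521 °C.
Addition/subtraction keeps the fewest decimal places: 9.4 → 1 decimal place, 4.6521 → 4 decimal places, 24.2 → 1 decimal place; limit is 1.
Rounded to 1 decimal place: 38.3 °C.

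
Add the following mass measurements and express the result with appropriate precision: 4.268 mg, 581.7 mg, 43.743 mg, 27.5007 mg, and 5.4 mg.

662.6 mg

4.268 mg + 581.7 mg + 43.743 mg + 27.5007 mg + 5.4 mg = 662.6117 mg.
Addition/subtraction keeps the fewest decimal places: 4.268 → 3 decimal places, 581.7 → 1 decimal place, 43.743 → 3 decimal places, 27.5007 → 4 decimal places, 5.4 → 1 decimal place; limit is 1.
Rounded to 1 decimal place: 662.6 mg.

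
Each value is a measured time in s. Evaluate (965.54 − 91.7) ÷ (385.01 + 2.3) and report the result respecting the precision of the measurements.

965.54 − 91.7 = 873.84, limited to 1 d.p. → 4 s.f.; 385.01 + 2.3 = 387.31, limited to 1 d.p. → 4 s.f.
Carrying full precision, 873.84 ÷ 387.31 = 2.25617722238…; keep min(4, 4) = 4 s.f.
Rounded to 4 significant figures: 2.256.

2.256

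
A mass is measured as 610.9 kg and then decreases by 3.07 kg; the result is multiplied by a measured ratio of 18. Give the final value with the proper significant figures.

610.9 kg − 3.07 kg = 607.83 kg; the difference is limited to 1 decimal place (4 s.f.).
Carrying full precision, 607.83 × 18 = 10940.94 kg; 18 has 2 s.f., so the result keeps min(4, 2) = 2 s.f.
Rounded to 2 significant figures: 1.1 × 10^4 kg.

1.1 × 10^4 kg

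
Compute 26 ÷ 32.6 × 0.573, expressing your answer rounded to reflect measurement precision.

26 ÷ 32.6 × 0.573 = 0.456993865031…
Multiplication/division keeps the fewest significant figures: 26 → 2 s.f., 32.6 → 3 s.f., 0.573 → 3 s.f.; limit is 2.
Rounded to 2 significant figures: 0.46.

0.46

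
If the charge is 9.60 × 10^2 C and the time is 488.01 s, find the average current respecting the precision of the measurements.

average current = 9.60 × 10^2 C ÷ 488.01 s = 1.96717280384… A.
9.60 × 10^2 has 3 significant figures; 488.01 has 5.
Division/multiplication keeps the fewest: 3 significant figures.
Rounded: 1.97 A.

1.97 A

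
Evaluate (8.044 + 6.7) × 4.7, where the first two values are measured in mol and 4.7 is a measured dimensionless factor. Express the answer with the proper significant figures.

69 mol

8.044 mol + 6.7 mol = 14.744 mol; the sum is limited to 1 decimal place (3 s.f.).
Carrying full precision, 14.744 × 4.7 = 69.2968 mol; 4.7 has 2 s.f., so the result keeps min(3, 2) = 2 s.f.
Rounded to 2 significant figures: 69 mol.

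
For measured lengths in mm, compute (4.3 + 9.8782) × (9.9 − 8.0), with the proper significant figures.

4.3 + 9.8782 = 14.1782, limited to 1 d.p. → 3 s.f.; 9.9 − 8.0 = 1.9, limited to 1 d.p. → 2 s.f.
Carrying full precision, 14.1782 × 1.9 = 26.93858; keep min(3, 2) = 2 s.f.
Rounded to 2 significant figures: 27 mm².

27 mm²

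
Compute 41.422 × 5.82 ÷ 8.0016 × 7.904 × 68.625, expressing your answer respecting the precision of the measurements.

41.422 × 5.82 ÷ 8.0016 × 7.904 × 68.625 = 16342.0487163…
Multiplication/division keeps the fewest significant figures: 41.422 → 5 s.f., 5.82 → 3 s.f., 8.0016 → 5 s.f., 7.904 → 4 s.f., 68.625 → 5 s.f.; limit is 3.
Rounded to 3 significant figures: 1.63 × 10^4.

1.63 × 10^4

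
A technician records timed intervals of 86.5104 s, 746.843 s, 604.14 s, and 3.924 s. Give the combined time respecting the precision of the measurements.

1441.42 s

86.5104 s + 746.843 s + 604.14 s + 3.924 s = 1441.4174 s.
Addition/subtraction keeps the fewest decimal places: 86.5104 → 4 decimal places, 746.843 → 3 decimal places, 604.14 → 2 decimal places, 3.924 → 3 decimal places; limit is 2.
Rounded to 2 decimal places: 1441.42 s.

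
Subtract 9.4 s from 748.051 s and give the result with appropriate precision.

748.051 s − 9.4 s = 738.651 s.
Addition/subtraction keeps the fewest decimal places: 748.051 → 3 decimal places, 9.4 → 1 decimal place; limit is 1.
Rounded to 1 decimal place: 738.7 s.

738.7 s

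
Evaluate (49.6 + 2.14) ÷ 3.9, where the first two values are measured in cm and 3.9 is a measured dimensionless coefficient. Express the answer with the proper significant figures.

49.6 cm + 2.14 cm = 51.74 cm; the sum is limited to 1 decimal place (3 s.f.).
Carrying full precision, 51.74 ÷ 3.9 = 13.2666666667… cm; 3.9 has 2 s.f., so the result keeps min(3, 2) = 2 s.f.
Rounded to 2 significant figures: 13 cm.

13 cm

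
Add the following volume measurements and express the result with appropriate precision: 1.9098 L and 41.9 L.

43.8 L

1.9098 L + 41.9 L = 43.8098 L.
Addition/subtraction keeps the fewest decimal places: 1.9098 → 4 decimal places, 41.9 → 1 decimal place; limit is 1.
Rounded to 1 decimal place: 43.8 L.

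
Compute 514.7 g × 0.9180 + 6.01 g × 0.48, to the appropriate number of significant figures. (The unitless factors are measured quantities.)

475.4 g

514.7 × 0.9180 = 472.4946 → 4.725 × 10^2 g (4 s.f., last digit at the 10^-1 place).
6.01 × 0.48 = 2.8848 → 2.9 g (2 s.f., last digit at the 10^-1 place).
Sum: 475.3794 g; keep the coarser place, 10^-1.
Result: 475.4 g.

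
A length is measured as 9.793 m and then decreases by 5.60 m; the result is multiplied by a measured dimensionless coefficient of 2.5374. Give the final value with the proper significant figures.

9.793 m − 5.60 m = 4.193 m; the difference is limited to 2 decimal places (3 s.f.).
Carrying full precision, 4.193 × 2.5374 = 10.6393182 m; 2.5374 has 5 s.f., so the result keeps min(3, 5) = 3 s.f.
Rounded to 3 significant figures: 10.6 m.

10.6 m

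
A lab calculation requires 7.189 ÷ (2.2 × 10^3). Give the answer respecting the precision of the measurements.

0.0033

7.189 ÷ (2.2 × 10^3) = 0.00326772727273…
Multiplication/division keeps the fewest significant figures: 7.189 → 4 s.f., 2.2 × 10^3 → 2 s.f.; limit is 2.
Rounded to 2 significant figures: 0.0033.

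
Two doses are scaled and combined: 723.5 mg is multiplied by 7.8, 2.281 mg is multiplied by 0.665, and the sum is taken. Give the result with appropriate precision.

5.6 × 10^3 mg

723.5 × 7.8 = 5643.3 → 5.6 × 10^3 mg (2 s.f., last digit at the 10^2 place).
2.281 × 0.665 = 1.516865 → 1.52 mg (3 s.f., last digit at the 10^-2 place).
Sum: 5644.816865 mg; keep the coarser place, 10^2.
Result: 5.6 × 10^3 mg.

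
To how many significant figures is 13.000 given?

13.000: trailing zeros after a decimal point are significant.

5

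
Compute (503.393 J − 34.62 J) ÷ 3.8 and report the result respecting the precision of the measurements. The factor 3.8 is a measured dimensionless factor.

503.393 J − 34.62 J = 468.773 J; the difference is limited to 2 decimal places (5 s.f.).
Carrying full precision, 468.773 ÷ 3.8 = 123.361315789… J; 3.8 has 2 s.f., so the result keeps min(5, 2) = 2 s.f.
Rounded to 2 significant figures: 1.2 × 10^2 J.

1.2 × 10^2 J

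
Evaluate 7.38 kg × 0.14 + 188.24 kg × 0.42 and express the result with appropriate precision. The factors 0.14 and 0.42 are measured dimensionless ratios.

7.38 × 0.14 = 1.0332 → 1.0 kg (2 s.f., last digit at the 10^-1 place).
188.24 × 0.42 = 79.0608 → 79 kg (2 s.f., last digit at the 10^0 place).
Sum: 80.094 kg; keep the coarser place, 10^0.
Result: 8.0 × 10¹ kg.

8.0 × 10¹ kg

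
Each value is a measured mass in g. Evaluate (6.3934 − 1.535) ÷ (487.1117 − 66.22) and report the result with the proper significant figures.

6.3934 − 1.535 = 4.8584, limited to 3 d.p. → 4 s.f.; 487.1117 − 66.22 = 420.8917, limited to 2 d.p. → 5 s.f.
Carrying full precision, 4.8584 ÷ 420.8917 = 0.0115431119217…; keep min(4, 5) = 4 s.f.
Rounded to 4 significant figures: 0.01154.

0.01154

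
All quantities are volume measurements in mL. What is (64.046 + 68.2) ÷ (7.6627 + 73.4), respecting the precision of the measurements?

64.046 + 68.2 = 132.246, limited to 1 d.p. → 4 s.f.; 7.6627 + 73.4 = 81.0627, limited to 1 d.p. → 3 s.f.
Carrying full precision, 132.246 ÷ 81.0627 = 1.63140383925…; keep min(4, 3) = 3 s.f.
Rounded to 3 significant figures: 1.63.

1.63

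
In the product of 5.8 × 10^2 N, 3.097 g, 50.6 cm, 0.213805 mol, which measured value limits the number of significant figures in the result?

5.8 × 10^2 N

5.8 × 10^2 N → 2 s.f.; 3.097 g → 4 s.f.; 50.6 cm → 3 s.f.; 0.213805 mol → 6 s.f.
The fewest is 2 significant figures, from 5.8 × 10^2 N.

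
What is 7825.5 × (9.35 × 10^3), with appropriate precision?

7825.5 × (9.35 × 10^3) = 73168425
Multiplication/division keeps the fewest significant figures: 7825.5 → 5 s.f., 9.35 × 10^3 → 3 s.f.; limit is 3.
Rounded to 3 significant figures: 7.32 × 10^7.

7.32 × 10^7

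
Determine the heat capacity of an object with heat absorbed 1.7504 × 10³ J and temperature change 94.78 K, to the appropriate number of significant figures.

heat capacity = 1.7504 × 10³ J ÷ 94.78 K = 18.4680312302… J/K.
1.7504 × 10³ has 5 significant figures; 94.78 has 4.
Division/multiplication keeps the fewest: 4 significant figures.
Rounded: 18.47 J/K.

18.47 J/K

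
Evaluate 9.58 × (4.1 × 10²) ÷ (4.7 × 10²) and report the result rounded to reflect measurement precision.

9.58 × (4.1 × 10²) ÷ (4.7 × 10²) = 8.3570212766…
Multiplication/division keeps the fewest significant figures: 9.58 → 3 s.f., 4.1 × 10² → 2 s.f., 4.7 × 10² → 2 s.f.; limit is 2.
Rounded to 2 significant figures: 8.4.

8.4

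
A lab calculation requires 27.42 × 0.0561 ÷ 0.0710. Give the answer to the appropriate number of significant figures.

21.7

27.42 × 0.0561 ÷ 0.0710 = 21.6656619718…
Multiplication/division keeps the fewest significant figures: 27.42 → 4 s.f., 0.0561 → 3 s.f., 0.0710 → 3 s.f.; limit is 3.
Rounded to 3 significant figures: 21.7.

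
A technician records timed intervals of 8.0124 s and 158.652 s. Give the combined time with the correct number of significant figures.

166.664 s

8.0124 s + 158.652 s = 166.6644 s.
Addition/subtraction keeps the fewest decimal places: 8.0124 → 4 decimal places, 158.652 → 3 decimal places; limit is 3.
Rounded to 3 decimal places: 166.664 s.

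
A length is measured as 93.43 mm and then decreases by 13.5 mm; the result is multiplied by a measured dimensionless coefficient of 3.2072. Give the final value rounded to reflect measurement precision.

93.43 mm − 13.5 mm = 79.93 mm; the difference is limited to 1 decimal place (3 s.f.).
Carrying full precision, 79.93 × 3.2072 = 256.351496 mm; 3.2072 has 5 s.f., so the result keeps min(3, 5) = 3 s.f.
Rounded to 3 significant figures: 256 mm.

256 mm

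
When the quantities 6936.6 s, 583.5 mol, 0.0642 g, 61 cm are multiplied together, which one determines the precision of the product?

6936.6 s → 5 s.f.; 583.5 mol → 4 s.f.; 0.0642 g → 3 s.f.; 61 cm → 2 s.f.
The fewest is 2 significant figures, from 61 cm.

61 cm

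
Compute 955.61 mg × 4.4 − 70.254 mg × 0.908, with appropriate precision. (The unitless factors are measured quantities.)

955.61 × 4.4 = 4204.684 → 4.2 × 10³ mg (2 s.f., last digit at the 10^2 place).
70.254 × 0.908 = 63.790632 → 63.8 mg (3 s.f., last digit at the 10^-1 place).
Difference: 4140.893368 mg; keep the coarser place, 10^2.
Result: 4.1 × 10³ mg.

4.1 × 10³ mg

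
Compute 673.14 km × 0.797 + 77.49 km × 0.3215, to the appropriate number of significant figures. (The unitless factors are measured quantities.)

673.14 × 0.797 = 536.49258 → 536 km (3 s.f., last digit at the 10^0 place).
77.49 × 0.3215 = 24.913035 → 24.91 km (4 s.f., last digit at the 10^-2 place).
Sum: 561.405615 km; keep the coarser place, 10^0.
Result: 561 km.

561 km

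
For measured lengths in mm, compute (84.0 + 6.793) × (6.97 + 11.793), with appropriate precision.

84.0 + 6.793 = 90.793, limited to 1 d.p. → 3 s.f.; 6.97 + 11.793 = 18.763, limited to 2 d.p. → 4 s.f.
Carrying full precision, 90.793 × 18.763 = 1703.549059; keep min(3, 4) = 3 s.f.
Rounded to 3 significant figures: 1.70 × 10³ mm².

1.70 × 10³ mm²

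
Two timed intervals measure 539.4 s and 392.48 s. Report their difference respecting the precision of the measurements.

146.9 s

539.4 s − 392.48 s = 146.92 s.
Addition/subtraction keeps the fewest decimal places: 539.4 → 1 decimal place, 392.48 → 2 decimal places; limit is 1.
Rounded to 1 decimal place: 146.9 s.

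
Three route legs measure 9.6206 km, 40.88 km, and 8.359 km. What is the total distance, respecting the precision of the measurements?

58.86 km

9.6206 km + 40.88 km + 8.359 km = 58.8596 km.
Addition/subtraction keeps the fewest decimal places: 9.6206 → 4 decimal places, 40.88 → 2 decimal places, 8.359 → 3 decimal places; limit is 2.
Rounded to 2 decimal places: 58.86 km.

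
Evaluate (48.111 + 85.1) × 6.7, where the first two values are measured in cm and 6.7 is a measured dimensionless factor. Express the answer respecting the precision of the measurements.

48.111 cm + 85.1 cm = 133.211 cm; the sum is limited to 1 decimal place (4 s.f.).
Carrying full precision, 133.211 × 6.7 = 892.5137 cm; 6.7 has 2 s.f., so the result keeps min(4, 2) = 2 s.f.
Rounded to 2 significant figures: 8.9 × 10^2 cm.

8.9 × 10^2 cm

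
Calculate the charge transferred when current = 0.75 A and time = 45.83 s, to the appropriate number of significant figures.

charge transferred = 0.75 A × 45.83 s = 34.3725 C.
0.75 has 2 significant figures; 45.83 has 4.
Division/multiplication keeps the fewest: 2 significant figures.
Rounded: 34 C.

34 C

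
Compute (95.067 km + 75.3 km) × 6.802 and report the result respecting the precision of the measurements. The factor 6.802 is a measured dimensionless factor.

1159 km

95.067 km + 75.3 km = 170.367 km; the sum is limited to 1 decimal place (4 s.f.).
Carrying full precision, 170.367 × 6.802 = 1158.836334 km; 6.802 has 4 s.f., so the result keeps min(4, 4) = 4 s.f.
Rounded to 4 significant figures: 1159 km.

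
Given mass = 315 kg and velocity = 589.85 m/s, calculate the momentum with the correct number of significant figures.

momentum = 315 kg × 589.85 m/s = 185802.75 kg·m/s.
315 has 3 significant figures; 589.85 has 5.
Division/multiplication keeps the fewest: 3 significant figures.
Rounded: 1.86 × 10^5 kg·m/s.

1.86 × 10^5 kg·m/s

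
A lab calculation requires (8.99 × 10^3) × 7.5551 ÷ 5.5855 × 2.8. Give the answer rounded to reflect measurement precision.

(8.99 × 10^3) × 7.5551 ÷ 5.5855 × 2.8 = 34048.3353684…
Multiplication/division keeps the fewest significant figures: 8.99 × 10^3 → 3 s.f., 7.5551 → 5 s.f., 5.5855 → 5 s.f., 2.8 → 2 s.f.; limit is 2.
Rounded to 2 significant figures: 3.4 × 10^4.

3.4 × 10^4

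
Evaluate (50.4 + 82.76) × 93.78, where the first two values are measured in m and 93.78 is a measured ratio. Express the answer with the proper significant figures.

50.4 m + 82.76 m = 133.16 m; the sum is limited to 1 decimal place (4 s.f.).
Carrying full precision, 133.16 × 93.78 = 12487.7448 m; 93.78 has 4 s.f., so the result keeps min(4, 4) = 4 s.f.
Rounded to 4 significant figures: 1.249 × 10^4 m.

1.249 × 10^4 m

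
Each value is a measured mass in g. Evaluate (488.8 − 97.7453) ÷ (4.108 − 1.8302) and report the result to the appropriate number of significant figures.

171.7

488.8 − 97.7453 = 391.0547, limited to 1 d.p. → 4 s.f.; 4.108 − 1.8302 = 2.2778, limited to 3 d.p. → 4 s.f.
Carrying full precision, 391.0547 ÷ 2.2778 = 171.680876284…; keep min(4, 4) = 4 s.f.
Rounded to 4 significant figures: 171.7.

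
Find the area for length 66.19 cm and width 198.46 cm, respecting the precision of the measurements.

1.314 × 10^4 cm²

area = 66.19 cm × 198.46 cm = 13136.0674 cm².
66.19 has 4 significant figures; 198.46 has 5.
Division/multiplication keeps the fewest: 4 significant figures.
Rounded: 1.314 × 10^4 cm².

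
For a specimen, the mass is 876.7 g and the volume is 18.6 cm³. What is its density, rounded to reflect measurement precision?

density = 876.7 g ÷ 18.6 cm³ = 47.1344086022… g/cm³.
876.7 has 4 significant figures; 18.6 has 3.
Division/multiplication keeps the fewest: 3 significant figures.
Rounded: 47.1 g/cm³.

47.1 g/cm³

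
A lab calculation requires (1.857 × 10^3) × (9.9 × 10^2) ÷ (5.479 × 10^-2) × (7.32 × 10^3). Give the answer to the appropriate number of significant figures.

2.5 × 10^11

(1.857 × 10^3) × (9.9 × 10^2) ÷ (5.479 × 10^-2) × (7.32 × 10^3) = 2.4561612703 × 10^11…
Multiplication/division keeps the fewest significant figures: 1.857 × 10^3 → 4 s.f., 9.9 × 10^2 → 2 s.f., 5.479 × 10^-2 → 4 s.f., 7.32 × 10^3 → 3 s.f.; limit is 2.
Rounded to 2 significant figures: 2.5 × 10^11.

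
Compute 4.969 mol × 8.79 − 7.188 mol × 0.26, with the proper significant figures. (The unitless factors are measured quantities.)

41.8 mol

4.969 × 8.79 = 43.67751 → 43.7 mol (3 s.f., last digit at the 10^-1 place).
7.188 × 0.26 = 1.86888 → 1.9 mol (2 s.f., last digit at the 10^-1 place).
Difference: 41.80863 mol; keep the coarser place, 10^-1.
Result: 41.8 mol.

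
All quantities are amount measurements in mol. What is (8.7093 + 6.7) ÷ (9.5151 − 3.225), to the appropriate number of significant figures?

2.45

8.7093 + 6.7 = 15.4093, limited to 1 d.p. → 3 s.f.; 9.5151 − 3.225 = 6.2901, limited to 3 d.p. → 4 s.f.
Carrying full precision, 15.4093 ÷ 6.2901 = 2.44977027392…; keep min(3, 4) = 3 s.f.
Rounded to 3 significant figures: 2.45.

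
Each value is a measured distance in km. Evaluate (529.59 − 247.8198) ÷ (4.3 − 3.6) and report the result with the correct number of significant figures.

529.59 − 247.8198 = 281.7702, limited to 2 d.p. → 5 s.f.; 4.3 − 3.6 = 0.7, limited to 1 d.p. → 1 s.f.
Carrying full precision, 281.7702 ÷ 0.7 = 402.528857143…; keep min(5, 1) = 1 s.f.
Rounded to 1 significant figure: 4 × 10².

4 × 10²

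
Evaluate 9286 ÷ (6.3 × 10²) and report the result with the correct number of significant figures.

9286 ÷ (6.3 × 10²) = 14.7396825397…
Multiplication/division keeps the fewest significant figures: 9286 → 4 s.f., 6.3 × 10² → 2 s.f.; limit is 2.
Rounded to 2 significant figures: 15.

15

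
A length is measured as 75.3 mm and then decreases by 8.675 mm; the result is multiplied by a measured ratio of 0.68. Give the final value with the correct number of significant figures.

45 mm

75.3 mm − 8.675 mm = 66.625 mm; the difference is limited to 1 decimal place (3 s.f.).
Carrying full precision, 66.625 × 0.68 = 45.305 mm; 0.68 has 2 s.f., so the result keeps min(3, 2) = 2 s.f.
Rounded to 2 significant figures: 45 mm.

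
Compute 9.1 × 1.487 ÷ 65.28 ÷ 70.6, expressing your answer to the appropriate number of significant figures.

0.0029

9.1 × 1.487 ÷ 65.28 ÷ 70.6 = 0.00293607749403…
Multiplication/division keeps the fewest significant figures: 9.1 → 2 s.f., 1.487 → 4 s.f., 65.28 → 4 s.f., 70.6 → 3 s.f.; limit is 2.
Rounded to 2 significant figures: 0.0029.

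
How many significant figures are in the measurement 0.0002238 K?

4

0.0002238: leading zeros are not significant.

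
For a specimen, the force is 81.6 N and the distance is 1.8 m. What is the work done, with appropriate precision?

1.5 × 10^2 J

work done = 81.6 N × 1.8 m = 146.88 J.
81.6 has 3 significant figures; 1.8 has 2.
Division/multiplication keeps the fewest: 2 significant figures.
Rounded: 1.5 × 10^2 J.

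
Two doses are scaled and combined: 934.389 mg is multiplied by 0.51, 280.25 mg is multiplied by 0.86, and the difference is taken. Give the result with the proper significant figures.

934.389 × 0.51 = 476.53839 → 4.8 × 10^2 mg (2 s.f., last digit at the 10^1 place).
280.25 × 0.86 = 241.015 → 2.4 × 10^2 mg (2 s.f., last digit at the 10^1 place).
Difference: 235.52339 mg; keep the coarser place, 10^1.
Result: 2.4 × 10^2 mg.

2.4 × 10^2 mg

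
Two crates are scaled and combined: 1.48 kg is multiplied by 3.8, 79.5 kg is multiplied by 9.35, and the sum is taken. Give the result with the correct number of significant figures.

749 kg

1.48 × 3.8 = 5.624 → 5.6 kg (2 s.f., last digit at the 10^-1 place).
79.5 × 9.35 = 743.325 → 743 kg (3 s.f., last digit at the 10^0 place).
Sum: 748.949 kg; keep the coarser place, 10^0.
Result: 749 kg.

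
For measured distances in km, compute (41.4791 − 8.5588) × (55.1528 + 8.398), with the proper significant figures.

41.4791 − 8.5588 = 32.9203, limited to 4 d.p. → 6 s.f.; 55.1528 + 8.398 = 63.5508, limited to 3 d.p. → 5 s.f.
Carrying full precision, 32.9203 × 63.5508 = 2092.11140124; keep min(6, 5) = 5 s.f.
Rounded to 5 significant figures: 2092.1 km².

2092.1 km²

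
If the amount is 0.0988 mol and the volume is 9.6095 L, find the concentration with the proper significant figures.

concentration = 0.0988 mol ÷ 9.6095 L = 0.0102814922733… mol/L.
0.0988 has 3 significant figures; 9.6095 has 5.
Division/multiplication keeps the fewest: 3 significant figures.
Rounded: 0.0103 mol/L.

0.0103 mol/L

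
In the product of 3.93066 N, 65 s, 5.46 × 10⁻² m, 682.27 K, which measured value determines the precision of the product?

3.93066 N → 6 s.f.; 65 s → 2 s.f.; 5.46 × 10⁻² m → 3 s.f.; 682.27 K → 5 s.f.
The fewest is 2 significant figures, from 65 s.

65 s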